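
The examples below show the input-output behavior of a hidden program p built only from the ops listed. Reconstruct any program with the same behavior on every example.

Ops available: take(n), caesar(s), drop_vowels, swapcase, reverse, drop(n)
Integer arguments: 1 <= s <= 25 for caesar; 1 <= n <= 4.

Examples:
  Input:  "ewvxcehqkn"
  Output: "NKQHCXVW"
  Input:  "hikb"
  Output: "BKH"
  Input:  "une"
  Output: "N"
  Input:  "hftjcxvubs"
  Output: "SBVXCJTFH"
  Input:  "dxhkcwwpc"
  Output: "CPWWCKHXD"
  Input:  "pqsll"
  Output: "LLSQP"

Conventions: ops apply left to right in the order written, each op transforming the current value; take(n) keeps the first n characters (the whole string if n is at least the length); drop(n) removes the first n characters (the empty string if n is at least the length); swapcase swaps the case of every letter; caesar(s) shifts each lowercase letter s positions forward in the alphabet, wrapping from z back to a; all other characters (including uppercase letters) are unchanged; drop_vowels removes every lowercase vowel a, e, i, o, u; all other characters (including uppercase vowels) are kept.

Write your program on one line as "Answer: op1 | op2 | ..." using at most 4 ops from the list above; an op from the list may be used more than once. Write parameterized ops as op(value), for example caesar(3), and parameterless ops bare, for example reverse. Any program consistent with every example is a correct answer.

reverse | drop_vowels | swapcase

Check, running the answer program on each example:
  "ewvxcehqkn" -> "nkqhecxvwe" -> "nkqhcxvw" -> "NKQHCXVW"
  "hikb" -> "bkih" -> "bkh" -> "BKH"
  "une" -> "enu" -> "n" -> "N"
  "hftjcxvubs" -> "sbuvxcjtfh" -> "sbvxcjtfh" -> "SBVXCJTFH"
  "dxhkcwwpc" -> "cpwwckhxd" -> "cpwwckhxd" -> "CPWWCKHXD"
  "pqsll" -> "llsqp" -> "llsqp" -> "LLSQP"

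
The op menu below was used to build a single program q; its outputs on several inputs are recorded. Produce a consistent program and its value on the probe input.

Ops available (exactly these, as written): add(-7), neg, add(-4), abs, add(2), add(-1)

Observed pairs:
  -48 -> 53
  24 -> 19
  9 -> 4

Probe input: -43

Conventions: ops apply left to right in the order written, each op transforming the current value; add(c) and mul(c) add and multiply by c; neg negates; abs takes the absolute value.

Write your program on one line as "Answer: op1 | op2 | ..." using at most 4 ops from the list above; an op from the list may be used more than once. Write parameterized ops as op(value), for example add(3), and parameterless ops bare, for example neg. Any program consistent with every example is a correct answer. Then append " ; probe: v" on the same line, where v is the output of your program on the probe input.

add(2) | add(-7) | abs ; probe: 48

Check, running the answer program on each example:
  -48 -> -46 -> -53 -> 53
  24 -> 26 -> 19 -> 19
  9 -> 11 -> 4 -> 4
  probe: -43 -> -41 -> -48 -> 48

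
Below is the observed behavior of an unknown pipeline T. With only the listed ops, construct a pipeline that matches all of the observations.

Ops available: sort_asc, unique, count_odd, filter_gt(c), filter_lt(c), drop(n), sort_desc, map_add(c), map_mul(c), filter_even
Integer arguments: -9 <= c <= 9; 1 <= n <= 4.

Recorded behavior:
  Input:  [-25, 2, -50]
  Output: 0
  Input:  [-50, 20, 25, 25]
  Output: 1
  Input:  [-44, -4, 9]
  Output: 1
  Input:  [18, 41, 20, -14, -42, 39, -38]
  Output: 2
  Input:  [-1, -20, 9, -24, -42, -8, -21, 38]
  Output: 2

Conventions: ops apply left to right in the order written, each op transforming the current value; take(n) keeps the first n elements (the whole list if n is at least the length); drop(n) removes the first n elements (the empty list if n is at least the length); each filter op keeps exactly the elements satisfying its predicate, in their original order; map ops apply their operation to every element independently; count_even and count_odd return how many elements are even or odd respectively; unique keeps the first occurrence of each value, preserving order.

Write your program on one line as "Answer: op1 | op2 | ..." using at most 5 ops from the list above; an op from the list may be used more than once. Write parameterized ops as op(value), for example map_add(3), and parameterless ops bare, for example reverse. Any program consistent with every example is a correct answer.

filter_gt(-5) | map_mul(-9) | unique | count_odd

Check, running the answer program on each example:
  [-25, 2, -50] -> [2] -> [-18] -> [-18] -> 0
  [-50, 20, 25, 25] -> [20, 25, 25] -> [-180, -225, -225] -> [-180, -225] -> 1
  [-44, -4, 9] -> [-4, 9] -> [36, -81] -> [36, -81] -> 1
  [18, 41, 20, -14, -42, 39, -38] -> [18, 41, 20, 39] -> [-162, -369, -180, -351] -> [-162, -369, -180, -351] -> 2
  [-1, -20, 9, -24, -42, -8, -21, 38] -> [-1, 9, 38] -> [9, -81, -342] -> [9, -81, -342] -> 2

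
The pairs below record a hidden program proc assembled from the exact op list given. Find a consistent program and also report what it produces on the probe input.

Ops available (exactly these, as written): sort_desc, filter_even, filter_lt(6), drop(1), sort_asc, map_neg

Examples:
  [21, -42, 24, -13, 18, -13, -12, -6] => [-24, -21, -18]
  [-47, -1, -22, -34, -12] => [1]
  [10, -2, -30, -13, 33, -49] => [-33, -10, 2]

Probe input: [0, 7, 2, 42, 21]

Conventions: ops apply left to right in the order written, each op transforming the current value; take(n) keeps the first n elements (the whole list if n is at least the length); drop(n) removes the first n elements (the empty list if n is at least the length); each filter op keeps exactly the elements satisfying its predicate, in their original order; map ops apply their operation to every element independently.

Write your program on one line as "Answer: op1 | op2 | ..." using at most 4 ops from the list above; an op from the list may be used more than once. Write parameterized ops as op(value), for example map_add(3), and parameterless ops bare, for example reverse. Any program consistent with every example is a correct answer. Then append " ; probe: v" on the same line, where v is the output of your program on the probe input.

sort_desc | map_neg | filter_lt(6) ; probe: [-42, -21, -7, -2, 0]

Check, running the answer program on each example:
  [21, -42, 24, -13, 18, -13, -12, -6] -> [24, 21, 18, -6, -12, -13, -13, -42] -> [-24, -21, -18, 6, 12, 13, 13, 42] -> [-24, -21, -18]
  [-47, -1, -22, -34, -12] -> [-1, -12, -22, -34, -47] -> [1, 12, 22, 34, 47] -> [1]
  [10, -2, -30, -13, 33, -49] -> [33, 10, -2, -13, -30, -49] -> [-33, -10, 2, 13, 30, 49] -> [-33, -10, 2]
  probe: [0, 7, 2, 42, 21] -> [42, 21, 7, 2, 0] -> [-42, -21, -7, -2, 0] -> [-42, -21, -7, -2, 0]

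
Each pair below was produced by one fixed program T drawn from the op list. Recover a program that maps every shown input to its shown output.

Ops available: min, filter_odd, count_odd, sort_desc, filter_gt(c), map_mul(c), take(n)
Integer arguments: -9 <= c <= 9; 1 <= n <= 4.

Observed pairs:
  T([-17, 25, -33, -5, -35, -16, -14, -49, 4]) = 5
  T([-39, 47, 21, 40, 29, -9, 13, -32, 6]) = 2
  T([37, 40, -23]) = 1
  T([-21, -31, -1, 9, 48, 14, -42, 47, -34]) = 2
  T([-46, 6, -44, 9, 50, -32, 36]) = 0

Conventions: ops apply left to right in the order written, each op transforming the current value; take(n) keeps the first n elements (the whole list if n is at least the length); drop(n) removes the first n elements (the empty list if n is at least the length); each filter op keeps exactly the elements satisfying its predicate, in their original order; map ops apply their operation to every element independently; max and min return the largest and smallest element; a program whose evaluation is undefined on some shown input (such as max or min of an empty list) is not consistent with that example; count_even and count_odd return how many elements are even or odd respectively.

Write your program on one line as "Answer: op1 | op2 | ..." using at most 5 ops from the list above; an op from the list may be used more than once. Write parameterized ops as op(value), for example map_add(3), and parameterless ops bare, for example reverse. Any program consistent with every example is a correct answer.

sort_desc | map_mul(-7) | filter_gt(7) | count_odd

Check, running the answer program on each example:
  [-17, 25, -33, -5, -35, -16, -14, -49, 4] -> [25, 4, -5, -14, -16, -17, -33, -35, -49] -> [-175, -28, 35, 98, 112, 119, 231, 245, 343] -> [35, 98, 112, 119, 231, 245, 343] -> 5
  [-39, 47, 21, 40, 29, -9, 13, -32, 6] -> [47, 40, 29, 21, 13, 6, -9, -32, -39] -> [-329, -280, -203, -147, -91, -42, 63, 224, 273] -> [63, 224, 273] -> 2
  [37, 40, -23] -> [40, 37, -23] -> [-280, -259, 161] -> [161] -> 1
  [-21, -31, -1, 9, 48, 14, -42, 47, -34] -> [48, 47, 14, 9, -1, -21, -31, -34, -42] -> [-336, -329, -98, -63, 7, 147, 217, 238, 294] -> [147, 217, 238, 294] -> 2
  [-46, 6, -44, 9, 50, -32, 36] -> [50, 36, 9, 6, -32, -44, -46] -> [-350, -252, -63, -42, 224, 308, 322] -> [224, 308, 322] -> 0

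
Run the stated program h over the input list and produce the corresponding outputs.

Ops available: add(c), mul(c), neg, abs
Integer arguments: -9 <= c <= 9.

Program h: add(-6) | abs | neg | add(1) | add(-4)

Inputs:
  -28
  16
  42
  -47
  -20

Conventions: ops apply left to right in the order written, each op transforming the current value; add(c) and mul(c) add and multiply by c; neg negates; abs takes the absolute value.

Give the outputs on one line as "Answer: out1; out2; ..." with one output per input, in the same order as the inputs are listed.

Execution, op by op:
  -28 -> -34 -> 34 -> -34 -> -33 -> -37
  16 -> 10 -> 10 -> -10 -> -9 -> -13
  42 -> 36 -> 36 -> -36 -> -35 -> -39
  -47 -> -53 -> 53 -> -53 -> -52 -> -56
  -20 -> -26 -> 26 -> -26 -> -25 -> -29

-37; -13; -39; -56; -29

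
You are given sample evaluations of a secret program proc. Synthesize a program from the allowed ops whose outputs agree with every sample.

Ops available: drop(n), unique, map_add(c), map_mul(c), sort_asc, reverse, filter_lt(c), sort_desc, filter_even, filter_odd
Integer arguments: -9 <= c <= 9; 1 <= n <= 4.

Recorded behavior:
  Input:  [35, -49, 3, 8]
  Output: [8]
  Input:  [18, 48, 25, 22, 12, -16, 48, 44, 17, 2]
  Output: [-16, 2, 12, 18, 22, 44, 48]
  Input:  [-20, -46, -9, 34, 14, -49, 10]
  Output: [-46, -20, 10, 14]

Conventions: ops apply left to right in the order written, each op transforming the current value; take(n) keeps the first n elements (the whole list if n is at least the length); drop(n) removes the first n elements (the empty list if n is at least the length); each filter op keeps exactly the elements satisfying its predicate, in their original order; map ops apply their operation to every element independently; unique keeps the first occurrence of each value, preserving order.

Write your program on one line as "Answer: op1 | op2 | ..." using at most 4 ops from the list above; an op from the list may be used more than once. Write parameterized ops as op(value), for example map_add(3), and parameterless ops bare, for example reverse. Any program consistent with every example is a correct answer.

sort_desc | drop(1) | sort_asc | filter_even

Check, running the answer program on each example:
  [35, -49, 3, 8] -> [35, 8, 3, -49] -> [8, 3, -49] -> [-49, 3, 8] -> [8]
  [18, 48, 25, 22, 12, -16, 48, 44, 17, 2] -> [48, 48, 44, 25, 22, 18, 17, 12, 2, -16] -> [48, 44, 25, 22, 18, 17, 12, 2, -16] -> [-16, 2, 12, 17, 18, 22, 25, 44, 48] -> [-16, 2, 12, 18, 22, 44, 48]
  [-20, -46, -9, 34, 14, -49, 10] -> [34, 14, 10, -9, -20, -46, -49] -> [14, 10, -9, -20, -46, -49] -> [-49, -46, -20, -9, 10, 14] -> [-46, -20, 10, 14]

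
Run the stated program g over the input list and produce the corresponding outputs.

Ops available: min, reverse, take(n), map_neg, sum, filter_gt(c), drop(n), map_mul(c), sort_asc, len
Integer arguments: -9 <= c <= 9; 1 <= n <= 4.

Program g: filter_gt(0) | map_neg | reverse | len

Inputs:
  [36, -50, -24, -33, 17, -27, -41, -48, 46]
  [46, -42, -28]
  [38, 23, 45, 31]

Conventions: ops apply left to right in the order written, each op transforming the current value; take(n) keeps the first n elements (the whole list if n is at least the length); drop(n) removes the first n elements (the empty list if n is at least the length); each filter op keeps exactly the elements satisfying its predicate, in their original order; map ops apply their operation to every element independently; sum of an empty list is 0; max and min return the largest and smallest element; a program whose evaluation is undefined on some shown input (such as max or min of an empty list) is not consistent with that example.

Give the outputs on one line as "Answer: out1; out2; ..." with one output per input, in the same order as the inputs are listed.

Execution, op by op:
  [36, -50, -24, -33, 17, -27, -41, -48, 46] -> [36, 17, 46] -> [-36, -17, -46] -> [-46, -17, -36] -> 3
  [46, -42, -28] -> [46] -> [-46] -> [-46] -> 1
  [38, 23, 45, 31] -> [38, 23, 45, 31] -> [-38, -23, -45, -31] -> [-31, -45, -23, -38] -> 4

3; 1; 4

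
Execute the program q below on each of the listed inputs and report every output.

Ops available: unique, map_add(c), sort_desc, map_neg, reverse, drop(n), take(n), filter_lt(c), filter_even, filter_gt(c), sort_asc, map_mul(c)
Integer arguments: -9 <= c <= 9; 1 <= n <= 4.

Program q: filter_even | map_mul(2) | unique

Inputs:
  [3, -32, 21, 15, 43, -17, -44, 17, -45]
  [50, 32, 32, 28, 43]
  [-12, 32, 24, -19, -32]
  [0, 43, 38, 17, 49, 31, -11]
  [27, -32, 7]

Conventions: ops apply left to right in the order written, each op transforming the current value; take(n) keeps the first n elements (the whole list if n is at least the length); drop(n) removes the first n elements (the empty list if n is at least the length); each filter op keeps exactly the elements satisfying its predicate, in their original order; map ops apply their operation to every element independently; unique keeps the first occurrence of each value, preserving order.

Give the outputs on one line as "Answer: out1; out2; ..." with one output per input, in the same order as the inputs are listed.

[-64, -88]; [100, 64, 56]; [-24, 64, 48, -64]; [0, 76]; [-64]

Execution, op by op:
  [3, -32, 21, 15, 43, -17, -44, 17, -45] -> [-32, -44] -> [-64, -88] -> [-64, -88]
  [50, 32, 32, 28, 43] -> [50, 32, 32, 28] -> [100, 64, 64, 56] -> [100, 64, 56]
  [-12, 32, 24, -19, -32] -> [-12, 32, 24, -32] -> [-24, 64, 48, -64] -> [-24, 64, 48, -64]
  [0, 43, 38, 17, 49, 31, -11] -> [0, 38] -> [0, 76] -> [0, 76]
  [27, -32, 7] -> [-32] -> [-64] -> [-64]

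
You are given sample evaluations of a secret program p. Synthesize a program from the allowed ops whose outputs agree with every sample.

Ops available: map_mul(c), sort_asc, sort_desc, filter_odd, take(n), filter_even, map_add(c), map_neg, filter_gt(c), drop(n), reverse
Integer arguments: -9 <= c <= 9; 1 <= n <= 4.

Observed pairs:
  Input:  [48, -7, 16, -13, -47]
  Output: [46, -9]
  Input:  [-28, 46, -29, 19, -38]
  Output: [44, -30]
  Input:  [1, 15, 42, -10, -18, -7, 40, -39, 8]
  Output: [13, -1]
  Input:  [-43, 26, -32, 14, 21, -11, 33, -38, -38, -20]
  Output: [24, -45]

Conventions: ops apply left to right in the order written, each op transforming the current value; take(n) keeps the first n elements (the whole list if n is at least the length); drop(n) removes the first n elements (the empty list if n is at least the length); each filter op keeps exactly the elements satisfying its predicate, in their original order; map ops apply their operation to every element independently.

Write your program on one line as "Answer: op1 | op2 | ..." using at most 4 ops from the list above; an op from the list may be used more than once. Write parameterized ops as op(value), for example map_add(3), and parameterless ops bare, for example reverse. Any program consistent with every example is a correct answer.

take(3) | map_add(-2) | take(2) | sort_desc

Check, running the answer program on each example:
  [48, -7, 16, -13, -47] -> [48, -7, 16] -> [46, -9, 14] -> [46, -9] -> [46, -9]
  [-28, 46, -29, 19, -38] -> [-28, 46, -29] -> [-30, 44, -31] -> [-30, 44] -> [44, -30]
  [1, 15, 42, -10, -18, -7, 40, -39, 8] -> [1, 15, 42] -> [-1, 13, 40] -> [-1, 13] -> [13, -1]
  [-43, 26, -32, 14, 21, -11, 33, -38, -38, -20] -> [-43, 26, -32] -> [-45, 24, -34] -> [-45, 24] -> [24, -45]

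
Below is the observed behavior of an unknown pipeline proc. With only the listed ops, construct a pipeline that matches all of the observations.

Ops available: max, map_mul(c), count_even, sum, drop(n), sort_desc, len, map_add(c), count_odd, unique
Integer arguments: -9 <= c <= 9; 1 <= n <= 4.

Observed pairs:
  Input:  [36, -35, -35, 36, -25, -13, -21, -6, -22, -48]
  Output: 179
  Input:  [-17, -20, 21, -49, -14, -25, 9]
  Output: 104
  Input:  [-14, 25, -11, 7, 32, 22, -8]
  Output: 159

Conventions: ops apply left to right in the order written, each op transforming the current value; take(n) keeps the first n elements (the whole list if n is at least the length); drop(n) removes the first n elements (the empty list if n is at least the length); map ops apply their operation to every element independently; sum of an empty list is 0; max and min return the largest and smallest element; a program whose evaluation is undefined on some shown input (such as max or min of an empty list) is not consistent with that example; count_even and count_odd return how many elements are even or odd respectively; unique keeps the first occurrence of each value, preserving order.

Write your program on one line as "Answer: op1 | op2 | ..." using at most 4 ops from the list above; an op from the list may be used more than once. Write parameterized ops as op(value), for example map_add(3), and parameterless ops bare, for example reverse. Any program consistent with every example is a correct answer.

sort_desc | map_mul(5) | map_add(-1) | max

Check, running the answer program on each example:
  [36, -35, -35, 36, -25, -13, -21, -6, -22, -48] -> [36, 36, -6, -13, -21, -22, -25, -35, -35, -48] -> [180, 180, -30, -65, -105, -110, -125, -175, -175, -240] -> [179, 179, -31, -66, -106, -111, -126, -176, -176, -241] -> 179
  [-17, -20, 21, -49, -14, -25, 9] -> [21, 9, -14, -17, -20, -25, -49] -> [105, 45, -70, -85, -100, -125, -245] -> [104, 44, -71, -86, -101, -126, -246] -> 104
  [-14, 25, -11, 7, 32, 22, -8] -> [32, 25, 22, 7, -8, -11, -14] -> [160, 125, 110, 35, -40, -55, -70] -> [159, 124, 109, 34, -41, -56, -71] -> 159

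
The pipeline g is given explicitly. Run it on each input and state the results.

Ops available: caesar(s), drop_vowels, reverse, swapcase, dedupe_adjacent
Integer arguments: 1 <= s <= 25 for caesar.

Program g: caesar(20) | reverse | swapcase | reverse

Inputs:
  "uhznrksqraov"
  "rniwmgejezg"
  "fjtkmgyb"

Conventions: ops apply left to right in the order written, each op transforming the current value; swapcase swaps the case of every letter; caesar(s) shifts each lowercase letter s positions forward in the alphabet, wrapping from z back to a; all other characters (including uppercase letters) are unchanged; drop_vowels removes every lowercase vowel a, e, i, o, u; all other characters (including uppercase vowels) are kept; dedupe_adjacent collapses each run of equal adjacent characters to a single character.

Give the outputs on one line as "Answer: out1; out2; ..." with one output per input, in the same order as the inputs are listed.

"OBTHLEMKLUIP"; "LHCQGAYDYTA"; "ZDNEGASV"

Execution, op by op:
  "uhznrksqraov" -> "obthlemkluip" -> "piulkmelhtbo" -> "PIULKMELHTBO" -> "OBTHLEMKLUIP"
  "rniwmgejezg" -> "lhcqgaydyta" -> "atydyagqchl" -> "ATYDYAGQCHL" -> "LHCQGAYDYTA"
  "fjtkmgyb" -> "zdnegasv" -> "vsagendz" -> "VSAGENDZ" -> "ZDNEGASV"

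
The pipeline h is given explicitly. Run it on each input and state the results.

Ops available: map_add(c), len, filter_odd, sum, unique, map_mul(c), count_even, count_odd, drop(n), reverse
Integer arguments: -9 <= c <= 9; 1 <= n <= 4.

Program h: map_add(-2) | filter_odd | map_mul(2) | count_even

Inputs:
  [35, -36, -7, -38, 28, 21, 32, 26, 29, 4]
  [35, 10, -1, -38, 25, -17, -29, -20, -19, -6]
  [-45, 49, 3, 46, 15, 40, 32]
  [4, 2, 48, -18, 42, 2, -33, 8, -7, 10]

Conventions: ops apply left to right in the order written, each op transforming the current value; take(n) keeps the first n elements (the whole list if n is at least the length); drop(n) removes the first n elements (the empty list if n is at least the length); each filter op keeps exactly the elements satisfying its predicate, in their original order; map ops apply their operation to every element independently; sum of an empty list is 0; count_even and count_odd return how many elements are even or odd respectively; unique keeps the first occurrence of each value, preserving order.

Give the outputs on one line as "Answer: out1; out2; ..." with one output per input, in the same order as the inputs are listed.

4; 6; 4; 2

Execution, op by op:
  [35, -36, -7, -38, 28, 21, 32, 26, 29, 4] -> [33, -38, -9, -40, 26, 19, 30, 24, 27, 2] -> [33, -9, 19, 27] -> [66, -18, 38, 54] -> 4
  [35, 10, -1, -38, 25, -17, -29, -20, -19, -6] -> [33, 8, -3, -40, 23, -19, -31, -22, -21, -8] -> [33, -3, 23, -19, -31, -21] -> [66, -6, 46, -38, -62, -42] -> 6
  [-45, 49, 3, 46, 15, 40, 32] -> [-47, 47, 1, 44, 13, 38, 30] -> [-47, 47, 1, 13] -> [-94, 94, 2, 26] -> 4
  [4, 2, 48, -18, 42, 2, -33, 8, -7, 10] -> [2, 0, 46, -20, 40, 0, -35, 6, -9, 8] -> [-35, -9] -> [-70, -18] -> 2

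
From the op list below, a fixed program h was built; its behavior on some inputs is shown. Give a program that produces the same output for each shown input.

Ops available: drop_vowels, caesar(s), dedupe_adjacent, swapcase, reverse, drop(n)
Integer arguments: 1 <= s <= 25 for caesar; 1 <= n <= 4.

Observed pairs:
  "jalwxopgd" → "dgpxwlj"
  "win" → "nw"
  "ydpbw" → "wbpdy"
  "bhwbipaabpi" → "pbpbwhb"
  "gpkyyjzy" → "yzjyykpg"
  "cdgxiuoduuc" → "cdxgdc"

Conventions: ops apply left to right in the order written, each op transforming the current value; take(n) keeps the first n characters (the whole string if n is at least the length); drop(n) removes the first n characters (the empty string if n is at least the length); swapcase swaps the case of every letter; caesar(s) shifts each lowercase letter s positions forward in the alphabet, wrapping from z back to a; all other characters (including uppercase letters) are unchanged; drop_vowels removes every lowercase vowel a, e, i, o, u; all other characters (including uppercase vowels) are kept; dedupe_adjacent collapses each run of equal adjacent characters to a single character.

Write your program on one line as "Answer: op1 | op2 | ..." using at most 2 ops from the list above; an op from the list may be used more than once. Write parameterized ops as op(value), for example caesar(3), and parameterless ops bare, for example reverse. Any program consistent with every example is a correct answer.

reverse | drop_vowels

Check, running the answer program on each example:
  "jalwxopgd" -> "dgpoxwlaj" -> "dgpxwlj"
  "win" -> "niw" -> "nw"
  "ydpbw" -> "wbpdy" -> "wbpdy"
  "bhwbipaabpi" -> "ipbaapibwhb" -> "pbpbwhb"
  "gpkyyjzy" -> "yzjyykpg" -> "yzjyykpg"
  "cdgxiuoduuc" -> "cuudouixgdc" -> "cdxgdc"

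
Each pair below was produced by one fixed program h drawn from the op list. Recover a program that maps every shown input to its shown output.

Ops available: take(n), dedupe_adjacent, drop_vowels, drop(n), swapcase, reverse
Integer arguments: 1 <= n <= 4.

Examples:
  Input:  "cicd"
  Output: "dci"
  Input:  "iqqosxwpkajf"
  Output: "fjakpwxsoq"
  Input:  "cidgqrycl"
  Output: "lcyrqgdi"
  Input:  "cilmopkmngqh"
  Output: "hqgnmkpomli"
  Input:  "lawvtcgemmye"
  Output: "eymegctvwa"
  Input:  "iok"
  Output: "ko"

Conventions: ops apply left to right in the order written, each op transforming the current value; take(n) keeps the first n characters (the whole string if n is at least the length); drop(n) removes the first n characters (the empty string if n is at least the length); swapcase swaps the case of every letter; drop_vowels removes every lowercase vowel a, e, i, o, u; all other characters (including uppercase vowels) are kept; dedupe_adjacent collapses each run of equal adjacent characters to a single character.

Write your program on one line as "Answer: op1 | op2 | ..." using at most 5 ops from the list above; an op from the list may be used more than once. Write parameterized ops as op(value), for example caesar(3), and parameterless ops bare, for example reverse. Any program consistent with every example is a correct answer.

swapcase | drop(1) | swapcase | dedupe_adjacent | reverse

Check, running the answer program on each example:
  "cicd" -> "CICD" -> "ICD" -> "icd" -> "icd" -> "dci"
  "iqqosxwpkajf" -> "IQQOSXWPKAJF" -> "QQOSXWPKAJF" -> "qqosxwpkajf" -> "qosxwpkajf" -> "fjakpwxsoq"
  "cidgqrycl" -> "CIDGQRYCL" -> "IDGQRYCL" -> "idgqrycl" -> "idgqrycl" -> "lcyrqgdi"
  "cilmopkmngqh" -> "CILMOPKMNGQH" -> "ILMOPKMNGQH" -> "ilmopkmngqh" -> "ilmopkmngqh" -> "hqgnmkpomli"
  "lawvtcgemmye" -> "LAWVTCGEMMYE" -> "AWVTCGEMMYE" -> "awvtcgemmye" -> "awvtcgemye" -> "eymegctvwa"
  "iok" -> "IOK" -> "OK" -> "ok" -> "ok" -> "ko"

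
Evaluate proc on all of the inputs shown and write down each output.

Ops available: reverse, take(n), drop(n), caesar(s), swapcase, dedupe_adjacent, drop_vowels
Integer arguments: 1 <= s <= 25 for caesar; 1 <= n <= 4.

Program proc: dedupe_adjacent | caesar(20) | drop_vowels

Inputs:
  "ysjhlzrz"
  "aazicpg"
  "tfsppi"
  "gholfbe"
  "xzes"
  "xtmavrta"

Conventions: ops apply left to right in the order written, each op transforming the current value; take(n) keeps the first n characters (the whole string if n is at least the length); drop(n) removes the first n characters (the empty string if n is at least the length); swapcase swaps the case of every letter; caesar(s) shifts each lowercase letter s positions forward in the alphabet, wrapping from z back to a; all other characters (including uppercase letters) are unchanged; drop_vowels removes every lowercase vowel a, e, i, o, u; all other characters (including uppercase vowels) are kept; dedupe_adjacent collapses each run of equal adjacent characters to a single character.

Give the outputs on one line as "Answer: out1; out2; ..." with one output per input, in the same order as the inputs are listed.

Execution, op by op:
  "ysjhlzrz" -> "ysjhlzrz" -> "smdbftlt" -> "smdbftlt"
  "aazicpg" -> "azicpg" -> "utcwja" -> "tcwj"
  "tfsppi" -> "tfspi" -> "nzmjc" -> "nzmjc"
  "gholfbe" -> "gholfbe" -> "abifzvy" -> "bfzvy"
  "xzes" -> "xzes" -> "rtym" -> "rtym"
  "xtmavrta" -> "xtmavrta" -> "rnguplnu" -> "rngpln"

"smdbftlt"; "tcwj"; "nzmjc"; "bfzvy"; "rtym"; "rngpln"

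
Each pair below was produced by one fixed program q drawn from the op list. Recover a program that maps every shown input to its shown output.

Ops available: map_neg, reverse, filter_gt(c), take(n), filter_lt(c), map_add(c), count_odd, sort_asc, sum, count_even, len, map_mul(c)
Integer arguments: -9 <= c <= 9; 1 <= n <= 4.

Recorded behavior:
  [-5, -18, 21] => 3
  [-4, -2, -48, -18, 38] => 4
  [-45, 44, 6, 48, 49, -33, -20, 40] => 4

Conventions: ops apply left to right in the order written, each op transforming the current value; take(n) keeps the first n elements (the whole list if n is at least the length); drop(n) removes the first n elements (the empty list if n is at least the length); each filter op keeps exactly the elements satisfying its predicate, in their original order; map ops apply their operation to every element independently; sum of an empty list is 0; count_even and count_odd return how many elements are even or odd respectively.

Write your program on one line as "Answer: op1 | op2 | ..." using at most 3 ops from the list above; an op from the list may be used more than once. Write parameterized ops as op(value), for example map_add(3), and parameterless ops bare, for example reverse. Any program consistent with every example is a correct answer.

map_add(2) | take(4) | len

Check, running the answer program on each example:
  [-5, -18, 21] -> [-3, -16, 23] -> [-3, -16, 23] -> 3
  [-4, -2, -48, -18, 38] -> [-2, 0, -46, -16, 40] -> [-2, 0, -46, -16] -> 4
  [-45, 44, 6, 48, 49, -33, -20, 40] -> [-43, 46, 8, 50, 51, -31, -18, 42] -> [-43, 46, 8, 50] -> 4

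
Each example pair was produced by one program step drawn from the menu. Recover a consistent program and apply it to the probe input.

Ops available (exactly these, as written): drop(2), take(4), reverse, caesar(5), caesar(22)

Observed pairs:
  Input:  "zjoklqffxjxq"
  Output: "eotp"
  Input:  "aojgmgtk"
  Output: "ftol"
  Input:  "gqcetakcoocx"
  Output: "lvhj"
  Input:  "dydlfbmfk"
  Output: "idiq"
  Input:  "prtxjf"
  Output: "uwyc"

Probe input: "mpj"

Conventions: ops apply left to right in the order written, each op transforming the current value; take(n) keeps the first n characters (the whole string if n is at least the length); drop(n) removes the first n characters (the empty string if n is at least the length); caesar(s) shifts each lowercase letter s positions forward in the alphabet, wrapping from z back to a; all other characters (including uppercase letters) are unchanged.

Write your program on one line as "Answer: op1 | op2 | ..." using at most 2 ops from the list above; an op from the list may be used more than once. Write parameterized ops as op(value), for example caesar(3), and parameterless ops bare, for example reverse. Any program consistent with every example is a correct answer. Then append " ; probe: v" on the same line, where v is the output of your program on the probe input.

take(4) | caesar(5) ; probe: "ruo"

Check, running the answer program on each example:
  "zjoklqffxjxq" -> "zjok" -> "eotp"
  "aojgmgtk" -> "aojg" -> "ftol"
  "gqcetakcoocx" -> "gqce" -> "lvhj"
  "dydlfbmfk" -> "dydl" -> "idiq"
  "prtxjf" -> "prtx" -> "uwyc"
  probe: "mpj" -> "mpj" -> "ruo"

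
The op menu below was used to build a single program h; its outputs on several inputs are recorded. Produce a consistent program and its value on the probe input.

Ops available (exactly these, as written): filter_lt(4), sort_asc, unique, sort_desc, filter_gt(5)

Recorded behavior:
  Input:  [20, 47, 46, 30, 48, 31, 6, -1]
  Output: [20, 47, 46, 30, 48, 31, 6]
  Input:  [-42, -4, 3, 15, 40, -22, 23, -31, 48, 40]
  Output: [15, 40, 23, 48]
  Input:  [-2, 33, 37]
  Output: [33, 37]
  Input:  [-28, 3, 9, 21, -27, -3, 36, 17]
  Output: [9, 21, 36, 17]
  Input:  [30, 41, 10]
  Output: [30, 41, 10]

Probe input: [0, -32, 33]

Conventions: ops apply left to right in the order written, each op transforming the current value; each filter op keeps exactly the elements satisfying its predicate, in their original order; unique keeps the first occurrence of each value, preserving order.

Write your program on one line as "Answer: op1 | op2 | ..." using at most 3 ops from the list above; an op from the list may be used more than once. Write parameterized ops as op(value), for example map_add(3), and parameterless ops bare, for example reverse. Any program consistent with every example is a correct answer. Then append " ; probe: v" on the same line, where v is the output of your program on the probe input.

unique | filter_gt(5) ; probe: [33]

Check, running the answer program on each example:
  [20, 47, 46, 30, 48, 31, 6, -1] -> [20, 47, 46, 30, 48, 31, 6, -1] -> [20, 47, 46, 30, 48, 31, 6]
  [-42, -4, 3, 15, 40, -22, 23, -31, 48, 40] -> [-42, -4, 3, 15, 40, -22, 23, -31, 48] -> [15, 40, 23, 48]
  [-2, 33, 37] -> [-2, 33, 37] -> [33, 37]
  [-28, 3, 9, 21, -27, -3, 36, 17] -> [-28, 3, 9, 21, -27, -3, 36, 17] -> [9, 21, 36, 17]
  [30, 41, 10] -> [30, 41, 10] -> [30, 41, 10]
  probe: [0, -32, 33] -> [0, -32, 33] -> [33]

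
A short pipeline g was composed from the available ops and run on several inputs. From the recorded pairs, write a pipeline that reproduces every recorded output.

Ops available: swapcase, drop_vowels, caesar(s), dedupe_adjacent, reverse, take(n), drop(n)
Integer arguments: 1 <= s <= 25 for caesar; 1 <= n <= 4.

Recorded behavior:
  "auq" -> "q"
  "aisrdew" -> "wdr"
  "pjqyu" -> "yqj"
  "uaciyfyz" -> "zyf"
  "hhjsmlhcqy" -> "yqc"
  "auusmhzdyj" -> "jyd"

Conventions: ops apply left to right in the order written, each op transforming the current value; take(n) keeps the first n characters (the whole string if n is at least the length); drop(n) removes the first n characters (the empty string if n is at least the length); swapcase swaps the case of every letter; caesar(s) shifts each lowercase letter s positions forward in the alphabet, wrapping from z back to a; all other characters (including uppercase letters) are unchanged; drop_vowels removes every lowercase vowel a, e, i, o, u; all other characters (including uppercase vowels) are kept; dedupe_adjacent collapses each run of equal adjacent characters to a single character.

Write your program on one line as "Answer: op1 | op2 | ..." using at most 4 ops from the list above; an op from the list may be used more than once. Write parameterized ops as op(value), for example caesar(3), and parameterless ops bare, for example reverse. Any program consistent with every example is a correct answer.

reverse | drop_vowels | take(3)

Check, running the answer program on each example:
  "auq" -> "qua" -> "q" -> "q"
  "aisrdew" -> "wedrsia" -> "wdrs" -> "wdr"
  "pjqyu" -> "uyqjp" -> "yqjp" -> "yqj"
  "uaciyfyz" -> "zyfyicau" -> "zyfyc" -> "zyf"
  "hhjsmlhcqy" -> "yqchlmsjhh" -> "yqchlmsjhh" -> "yqc"
  "auusmhzdyj" -> "jydzhmsuua" -> "jydzhms" -> "jyd"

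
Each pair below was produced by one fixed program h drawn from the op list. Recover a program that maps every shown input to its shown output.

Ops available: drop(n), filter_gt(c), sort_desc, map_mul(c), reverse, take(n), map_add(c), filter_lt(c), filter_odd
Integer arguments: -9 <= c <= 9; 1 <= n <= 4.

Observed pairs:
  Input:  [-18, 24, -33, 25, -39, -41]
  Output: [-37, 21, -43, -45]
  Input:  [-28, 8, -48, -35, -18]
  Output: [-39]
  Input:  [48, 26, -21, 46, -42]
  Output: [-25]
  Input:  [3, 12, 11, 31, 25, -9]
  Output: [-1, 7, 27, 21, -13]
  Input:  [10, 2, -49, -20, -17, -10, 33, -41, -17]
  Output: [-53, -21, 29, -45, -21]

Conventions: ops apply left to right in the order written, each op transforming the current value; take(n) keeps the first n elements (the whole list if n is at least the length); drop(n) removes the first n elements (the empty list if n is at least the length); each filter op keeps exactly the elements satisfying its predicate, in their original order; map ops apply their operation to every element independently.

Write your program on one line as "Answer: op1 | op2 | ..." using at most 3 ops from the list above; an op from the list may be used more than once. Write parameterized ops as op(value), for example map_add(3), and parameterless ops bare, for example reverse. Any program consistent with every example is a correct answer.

map_add(-4) | filter_odd

Check, running the answer program on each example:
  [-18, 24, -33, 25, -39, -41] -> [-22, 20, -37, 21, -43, -45] -> [-37, 21, -43, -45]
  [-28, 8, -48, -35, -18] -> [-32, 4, -52, -39, -22] -> [-39]
  [48, 26, -21, 46, -42] -> [44, 22, -25, 42, -46] -> [-25]
  [3, 12, 11, 31, 25, -9] -> [-1, 8, 7, 27, 21, -13] -> [-1, 7, 27, 21, -13]
  [10, 2, -49, -20, -17, -10, 33, -41, -17] -> [6, -2, -53, -24, -21, -14, 29, -45, -21] -> [-53, -21, 29, -45, -21]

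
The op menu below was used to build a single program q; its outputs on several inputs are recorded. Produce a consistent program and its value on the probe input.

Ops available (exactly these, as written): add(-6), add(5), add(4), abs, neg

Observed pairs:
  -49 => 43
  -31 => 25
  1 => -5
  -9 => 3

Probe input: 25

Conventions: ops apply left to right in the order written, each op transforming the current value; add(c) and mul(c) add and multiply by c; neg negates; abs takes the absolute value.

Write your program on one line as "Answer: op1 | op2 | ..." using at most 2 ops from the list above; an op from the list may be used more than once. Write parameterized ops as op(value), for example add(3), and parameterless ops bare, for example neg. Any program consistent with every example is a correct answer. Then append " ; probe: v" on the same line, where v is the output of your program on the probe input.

abs | add(-6) ; probe: 19

Check, running the answer program on each example:
  -49 -> 49 -> 43
  -31 -> 31 -> 25
  1 -> 1 -> -5
  -9 -> 9 -> 3
  probe: 25 -> 25 -> 19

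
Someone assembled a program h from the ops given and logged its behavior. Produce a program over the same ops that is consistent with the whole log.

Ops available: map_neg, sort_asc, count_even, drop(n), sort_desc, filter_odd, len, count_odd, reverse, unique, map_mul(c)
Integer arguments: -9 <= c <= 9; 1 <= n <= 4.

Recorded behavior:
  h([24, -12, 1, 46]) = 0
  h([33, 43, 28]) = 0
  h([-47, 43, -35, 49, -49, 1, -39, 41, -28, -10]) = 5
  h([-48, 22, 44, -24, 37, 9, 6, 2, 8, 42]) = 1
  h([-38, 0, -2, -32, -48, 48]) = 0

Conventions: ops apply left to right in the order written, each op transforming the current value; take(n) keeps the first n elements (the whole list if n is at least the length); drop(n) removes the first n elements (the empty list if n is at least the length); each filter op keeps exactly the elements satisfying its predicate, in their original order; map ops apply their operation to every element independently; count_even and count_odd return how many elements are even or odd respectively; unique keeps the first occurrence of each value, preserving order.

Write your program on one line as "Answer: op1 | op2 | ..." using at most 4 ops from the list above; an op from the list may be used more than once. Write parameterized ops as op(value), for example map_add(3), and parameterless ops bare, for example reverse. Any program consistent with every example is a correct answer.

sort_asc | sort_desc | drop(3) | count_odd

Check, running the answer program on each example:
  [24, -12, 1, 46] -> [-12, 1, 24, 46] -> [46, 24, 1, -12] -> [-12] -> 0
  [33, 43, 28] -> [28, 33, 43] -> [43, 33, 28] -> [] -> 0
  [-47, 43, -35, 49, -49, 1, -39, 41, -28, -10] -> [-49, -47, -39, -35, -28, -10, 1, 41, 43, 49] -> [49, 43, 41, 1, -10, -28, -35, -39, -47, -49] -> [1, -10, -28, -35, -39, -47, -49] -> 5
  [-48, 22, 44, -24, 37, 9, 6, 2, 8, 42] -> [-48, -24, 2, 6, 8, 9, 22, 37, 42, 44] -> [44, 42, 37, 22, 9, 8, 6, 2, -24, -48] -> [22, 9, 8, 6, 2, -24, -48] -> 1
  [-38, 0, -2, -32, -48, 48] -> [-48, -38, -32, -2, 0, 48] -> [48, 0, -2, -32, -38, -48] -> [-32, -38, -48] -> 0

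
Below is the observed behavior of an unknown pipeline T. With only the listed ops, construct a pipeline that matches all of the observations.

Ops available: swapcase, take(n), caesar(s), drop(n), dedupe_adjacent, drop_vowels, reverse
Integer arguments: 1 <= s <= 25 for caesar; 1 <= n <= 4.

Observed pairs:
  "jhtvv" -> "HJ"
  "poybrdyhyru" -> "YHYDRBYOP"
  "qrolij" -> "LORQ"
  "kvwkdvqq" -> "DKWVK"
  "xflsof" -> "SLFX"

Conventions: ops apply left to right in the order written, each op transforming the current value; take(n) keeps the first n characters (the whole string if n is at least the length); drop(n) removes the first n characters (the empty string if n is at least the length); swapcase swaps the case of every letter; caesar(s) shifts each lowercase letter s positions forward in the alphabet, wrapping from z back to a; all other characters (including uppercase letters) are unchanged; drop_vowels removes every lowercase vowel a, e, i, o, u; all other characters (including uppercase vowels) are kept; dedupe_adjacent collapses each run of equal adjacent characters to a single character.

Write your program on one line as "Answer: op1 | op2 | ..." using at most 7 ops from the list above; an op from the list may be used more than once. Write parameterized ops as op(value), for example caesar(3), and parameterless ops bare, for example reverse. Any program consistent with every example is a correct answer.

swapcase | reverse | swapcase | dedupe_adjacent | drop(2) | swapcase

Check, running the answer program on each example:
  "jhtvv" -> "JHTVV" -> "VVTHJ" -> "vvthj" -> "vthj" -> "hj" -> "HJ"
  "poybrdyhyru" -> "POYBRDYHYRU" -> "URYHYDRBYOP" -> "uryhydrbyop" -> "uryhydrbyop" -> "yhydrbyop" -> "YHYDRBYOP"
  "qrolij" -> "QROLIJ" -> "JILORQ" -> "jilorq" -> "jilorq" -> "lorq" -> "LORQ"
  "kvwkdvqq" -> "KVWKDVQQ" -> "QQVDKWVK" -> "qqvdkwvk" -> "qvdkwvk" -> "dkwvk" -> "DKWVK"
  "xflsof" -> "XFLSOF" -> "FOSLFX" -> "foslfx" -> "foslfx" -> "slfx" -> "SLFX"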